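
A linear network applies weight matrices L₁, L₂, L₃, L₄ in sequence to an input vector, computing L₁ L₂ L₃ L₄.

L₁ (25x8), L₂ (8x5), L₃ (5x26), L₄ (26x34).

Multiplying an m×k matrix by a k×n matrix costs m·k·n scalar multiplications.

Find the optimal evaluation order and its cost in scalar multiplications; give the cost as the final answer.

9670

Adjacent pairs: L₁L₂ = 25·8·5 = 1000; L₂L₃ = 8·5·26 = 1040; L₃L₄ = 5·26·34 = 4420.
Length 3: L₁..L₃: k=1: 0+1040+25·8·26=6240; k=2: 1000+0+25·5·26=4250 → min 4250 | L₂..L₄: k=2: 0+4420+8·5·34=5780; k=3: 1040+0+8·26·34=8112 → min 5780.
Length 4: L₁..L₄: k=1: 0+5780+25·8·34=12580; k=2: 1000+4420+25·5·34=9670; k=3: 4250+0+25·26·34=26350 → min 9670.
Optimal parenthesization: ((L₁ L₂) (L₃ L₄)) with cost 9670.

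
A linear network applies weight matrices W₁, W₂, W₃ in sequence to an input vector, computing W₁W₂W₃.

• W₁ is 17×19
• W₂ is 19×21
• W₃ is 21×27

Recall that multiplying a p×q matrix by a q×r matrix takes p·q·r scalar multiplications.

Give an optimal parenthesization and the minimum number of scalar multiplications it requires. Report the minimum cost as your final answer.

16422

(W₁(W₂W₃)): cost 19494.
((W₁W₂)W₃): cost 16422.
Optimal: ((W₁W₂)W₃) with cost 16422.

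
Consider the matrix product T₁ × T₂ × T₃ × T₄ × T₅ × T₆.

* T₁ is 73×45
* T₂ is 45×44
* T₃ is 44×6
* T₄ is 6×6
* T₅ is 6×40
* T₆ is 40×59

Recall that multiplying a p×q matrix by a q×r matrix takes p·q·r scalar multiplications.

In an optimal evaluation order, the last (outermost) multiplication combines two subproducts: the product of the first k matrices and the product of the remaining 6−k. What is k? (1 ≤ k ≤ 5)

Adjacent pairs: T₁T₂ = 73·45·44 = 144540; T₂T₃ = 45·44·6 = 11880; T₃T₄ = 44·6·6 = 1584; T₄T₅ = 6·6·40 = 1440; T₅T₆ = 6·40·59 = 14160.
Length 3: T₁..T₃: k=1: 0+11880+73·45·6=31590; k=2: 144540+0+73·44·6=163812 → min 31590 | T₂..T₄: k=2: 0+1584+45·44·6=13464; k=3: 11880+0+45·6·6=13500 → min 13464 | T₃..T₅: k=3: 0+1440+44·6·40=12000; k=4: 1584+0+44·6·40=12144 → min 12000 | T₄..T₆: k=4: 0+14160+6·6·59=16284; k=5: 1440+0+6·40·59=15600 → min 15600.
Length 4: T₁..T₄: k=1: 0+13464+73·45·6=33174; k=2: 144540+1584+73·44·6=165396; k=3: 31590+0+73·6·6=34218 → min 33174 | T₂..T₅: k=2: 0+12000+45·44·40=91200; k=3: 11880+1440+45·6·40=24120; k=4: 13464+0+45·6·40=24264 → min 24120 | T₃..T₆: k=3: 0+15600+44·6·59=31176; k=4: 1584+14160+44·6·59=31320; k=5: 12000+0+44·40·59=115840 → min 31176.
Length 5: T₁..T₅: k=1: 0+24120+73·45·40=155520; k=2: 144540+12000+73·44·40=285020; k=3: 31590+1440+73·6·40=50550; k=4: 33174+0+73·6·40=50694 → min 50550 | T₂..T₆: k=2: 0+31176+45·44·59=147996; k=3: 11880+15600+45·6·59=43410; k=4: 13464+14160+45·6·59=43554; k=5: 24120+0+45·40·59=130320 → min 43410.
Top-level splits: k=1: (T₁..T₁)·(T₂..T₆) → 0+43410+73·45·59 = 237225; k=2: (T₁..T₂)·(T₃..T₆) → 144540+31176+73·44·59 = 365224; k=3: (T₁..T₃)·(T₄..T₆) → 31590+15600+73·6·59 = 73032; k=4: (T₁..T₄)·(T₅..T₆) → 33174+14160+73·6·59 = 73176; k=5: (T₁..T₅)·(T₆..T₆) → 50550+0+73·40·59 = 222830.
Best split is after T₃, i.e. k = 3.

3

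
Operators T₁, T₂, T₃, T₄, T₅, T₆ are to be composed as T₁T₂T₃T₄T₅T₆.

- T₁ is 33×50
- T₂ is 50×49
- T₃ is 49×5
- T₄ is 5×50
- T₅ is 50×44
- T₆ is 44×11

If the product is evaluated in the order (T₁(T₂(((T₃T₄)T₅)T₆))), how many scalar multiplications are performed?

188866

(T₃T₄): 49×5 by 5×50 → 49×50, cost 49·5·50 = 12250
((T₃T₄)T₅): 49×50 by 50×44 → 49×44, cost 49·50·44 = 107800; cumulative 120050
(((T₃T₄)T₅)T₆): 49×44 by 44×11 → 49×11, cost 49·44·11 = 23716; cumulative 143766
(T₂(((T₃T₄)T₅)T₆)): 50×49 by 49×11 → 50×11, cost 50·49·11 = 26950; cumulative 170716
(T₁(T₂(((T₃T₄)T₅)T₆))): 33×50 by 50×11 → 33×11, cost 33·50·11 = 18150; cumulative 188866
Total: 188866 scalar multiplications.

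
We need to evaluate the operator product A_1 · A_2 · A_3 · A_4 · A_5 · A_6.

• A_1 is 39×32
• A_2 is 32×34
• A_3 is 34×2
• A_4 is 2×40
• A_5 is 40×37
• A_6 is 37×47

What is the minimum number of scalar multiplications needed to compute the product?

14776

Adjacent pairs: A_1A_2 = 39·32·34 = 42432; A_2A_3 = 32·34·2 = 2176; A_3A_4 = 34·2·40 = 2720; A_4A_5 = 2·40·37 = 2960; A_5A_6 = 40·37·47 = 69560.
Length 3: A_1..A_3: k=1: 0+2176+39·32·2=4672; k=2: 42432+0+39·34·2=45084 → min 4672 | A_2..A_4: k=2: 0+2720+32·34·40=46240; k=3: 2176+0+32·2·40=4736 → min 4736 | A_3..A_5: k=3: 0+2960+34·2·37=5476; k=4: 2720+0+34·40·37=53040 → min 5476 | A_4..A_6: k=4: 0+69560+2·40·47=73320; k=5: 2960+0+2·37·47=6438 → min 6438.
Length 4: A_1..A_4: k=1: 0+4736+39·32·40=54656; k=2: 42432+2720+39·34·40=98192; k=3: 4672+0+39·2·40=7792 → min 7792 | A_2..A_5: k=2: 0+5476+32·34·37=45732; k=3: 2176+2960+32·2·37=7504; k=4: 4736+0+32·40·37=52096 → min 7504 | A_3..A_6: k=3: 0+6438+34·2·47=9634; k=4: 2720+69560+34·40·47=136200; k=5: 5476+0+34·37·47=64602 → min 9634.
Length 5: A_1..A_5: k=1: 0+7504+39·32·37=53680; k=2: 42432+5476+39·34·37=96970; k=3: 4672+2960+39·2·37=10518; k=4: 7792+0+39·40·37=65512 → min 10518 | A_2..A_6: k=2: 0+9634+32·34·47=60770; k=3: 2176+6438+32·2·47=11622; k=4: 4736+69560+32·40·47=134456; k=5: 7504+0+32·37·47=63152 → min 11622.
Length 6: A_1..A_6: k=1: 0+11622+39·32·47=70278; k=2: 42432+9634+39·34·47=114388; k=3: 4672+6438+39·2·47=14776; k=4: 7792+69560+39·40·47=150672; k=5: 10518+0+39·37·47=78339 → min 14776.
Optimal order: ((A_1 · (A_2 · A_3)) · ((A_4 · A_5) · A_6)) with cost 14776.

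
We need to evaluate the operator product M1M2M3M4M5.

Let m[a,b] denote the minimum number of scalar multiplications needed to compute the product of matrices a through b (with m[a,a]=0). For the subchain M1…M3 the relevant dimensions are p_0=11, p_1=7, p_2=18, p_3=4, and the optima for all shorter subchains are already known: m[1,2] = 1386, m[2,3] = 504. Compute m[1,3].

812

m[1,3] = min over k∈[1,2] of m[1,k]+m[k+1,3]+p_{0}·p_k·p_{3}.
k=1: 0 + 504 + 11·7·4 = 812; k=2: 1386 + 0 + 11·18·4 = 2178.
Minimum: 812 at k=1.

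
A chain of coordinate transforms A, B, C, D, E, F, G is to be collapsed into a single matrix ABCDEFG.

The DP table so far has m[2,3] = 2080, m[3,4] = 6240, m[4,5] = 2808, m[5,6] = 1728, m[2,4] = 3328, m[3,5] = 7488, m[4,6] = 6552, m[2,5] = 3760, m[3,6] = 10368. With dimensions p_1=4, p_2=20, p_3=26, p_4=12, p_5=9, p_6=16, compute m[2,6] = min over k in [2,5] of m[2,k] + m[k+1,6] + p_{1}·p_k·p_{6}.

m[2,6] = min over k∈[2,5] of m[2,k]+m[k+1,6]+p_{1}·p_k·p_{6}.
k=2: 0 + 10368 + 4·20·16 = 11648; k=3: 2080 + 6552 + 4·26·16 = 10296; k=4: 3328 + 1728 + 4·12·16 = 5824; k=5: 3760 + 0 + 4·9·16 = 4336.
Minimum: 4336 at k=5.

4336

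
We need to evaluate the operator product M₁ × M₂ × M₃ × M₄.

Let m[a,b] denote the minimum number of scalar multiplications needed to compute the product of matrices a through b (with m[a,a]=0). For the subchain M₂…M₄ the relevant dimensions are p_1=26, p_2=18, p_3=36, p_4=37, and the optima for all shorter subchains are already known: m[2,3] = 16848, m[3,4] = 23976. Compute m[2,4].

m[2,4] = min over k∈[2,3] of m[2,k]+m[k+1,4]+p_{1}·p_k·p_{4}.
k=2: 0 + 23976 + 26·18·37 = 41292; k=3: 16848 + 0 + 26·36·37 = 51480.
Minimum: 41292 at k=2.

41292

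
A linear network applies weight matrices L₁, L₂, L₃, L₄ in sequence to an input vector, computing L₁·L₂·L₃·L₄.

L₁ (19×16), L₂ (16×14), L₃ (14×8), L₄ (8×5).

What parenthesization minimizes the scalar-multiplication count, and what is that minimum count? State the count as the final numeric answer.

3200

Adjacent pairs: L₁L₂ = 19·16·14 = 4256; L₂L₃ = 16·14·8 = 1792; L₃L₄ = 14·8·5 = 560.
Length 3: L₁..L₃: k=1: 0+1792+19·16·8=4224; k=2: 4256+0+19·14·8=6384 → min 4224 | L₂..L₄: k=2: 0+560+16·14·5=1680; k=3: 1792+0+16·8·5=2432 → min 1680.
Length 4: L₁..L₄: k=1: 0+1680+19·16·5=3200; k=2: 4256+560+19·14·5=6146; k=3: 4224+0+19·8·5=4984 → min 3200.
Optimal parenthesization: (L₁·(L₂·(L₃·L₄))) with cost 3200.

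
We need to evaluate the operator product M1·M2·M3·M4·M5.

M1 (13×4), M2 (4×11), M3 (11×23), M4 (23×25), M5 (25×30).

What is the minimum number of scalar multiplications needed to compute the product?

Adjacent pairs: M1M2 = 13·4·11 = 572; M2M3 = 4·11·23 = 1012; M3M4 = 11·23·25 = 6325; M4M5 = 23·25·30 = 17250.
Length 3: M1..M3: k=1: 0+1012+13·4·23=2208; k=2: 572+0+13·11·23=3861 → min 2208 | M2..M4: k=2: 0+6325+4·11·25=7425; k=3: 1012+0+4·23·25=3312 → min 3312 | M3..M5: k=3: 0+17250+11·23·30=24840; k=4: 6325+0+11·25·30=14575 → min 14575.
Length 4: M1..M4: k=1: 0+3312+13·4·25=4612; k=2: 572+6325+13·11·25=10472; k=3: 2208+0+13·23·25=9683 → min 4612 | M2..M5: k=2: 0+14575+4·11·30=15895; k=3: 1012+17250+4·23·30=21022; k=4: 3312+0+4·25·30=6312 → min 6312.
Length 5: M1..M5: k=1: 0+6312+13·4·30=7872; k=2: 572+14575+13·11·30=19437; k=3: 2208+17250+13·23·30=28428; k=4: 4612+0+13·25·30=14362 → min 7872.
Optimal order: (M1·(((M2·M3)·M4)·M5)) with cost 7872.

7872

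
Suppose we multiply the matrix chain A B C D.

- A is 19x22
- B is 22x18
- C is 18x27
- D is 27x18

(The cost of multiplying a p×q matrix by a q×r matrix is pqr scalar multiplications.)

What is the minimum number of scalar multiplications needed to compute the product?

Adjacent pairs: AB = 19·22·18 = 7524; BC = 22·18·27 = 10692; CD = 18·27·18 = 8748.
Length 3: A..C: k=1: 0+10692+19·22·27=21978; k=2: 7524+0+19·18·27=16758 → min 16758 | B..D: k=2: 0+8748+22·18·18=15876; k=3: 10692+0+22·27·18=21384 → min 15876.
Length 4: A..D: k=1: 0+15876+19·22·18=23400; k=2: 7524+8748+19·18·18=22428; k=3: 16758+0+19·27·18=25992 → min 22428.
Optimal order: ((A B) (C D)) with cost 22428.

22428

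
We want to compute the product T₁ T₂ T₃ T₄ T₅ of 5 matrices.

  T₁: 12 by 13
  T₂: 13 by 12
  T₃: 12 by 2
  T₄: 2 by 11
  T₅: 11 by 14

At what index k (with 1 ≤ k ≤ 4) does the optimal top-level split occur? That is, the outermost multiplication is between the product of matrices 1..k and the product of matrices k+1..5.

Adjacent pairs: T₁T₂ = 12·13·12 = 1872; T₂T₃ = 13·12·2 = 312; T₃T₄ = 12·2·11 = 264; T₄T₅ = 2·11·14 = 308.
Length 3: T₁..T₃: k=1: 0+312+12·13·2=624; k=2: 1872+0+12·12·2=2160 → min 624 | T₂..T₄: k=2: 0+264+13·12·11=1980; k=3: 312+0+13·2·11=598 → min 598 | T₃..T₅: k=3: 0+308+12·2·14=644; k=4: 264+0+12·11·14=2112 → min 644.
Length 4: T₁..T₄: k=1: 0+598+12·13·11=2314; k=2: 1872+264+12·12·11=3720; k=3: 624+0+12·2·11=888 → min 888 | T₂..T₅: k=2: 0+644+13·12·14=2828; k=3: 312+308+13·2·14=984; k=4: 598+0+13·11·14=2600 → min 984.
Top-level splits: k=1: (T₁..T₁)·(T₂..T₅) → 0+984+12·13·14 = 3168; k=2: (T₁..T₂)·(T₃..T₅) → 1872+644+12·12·14 = 4532; k=3: (T₁..T₃)·(T₄..T₅) → 624+308+12·2·14 = 1268; k=4: (T₁..T₄)·(T₅..T₅) → 888+0+12·11·14 = 2736.
Best split is after T₃, i.e. k = 3.

3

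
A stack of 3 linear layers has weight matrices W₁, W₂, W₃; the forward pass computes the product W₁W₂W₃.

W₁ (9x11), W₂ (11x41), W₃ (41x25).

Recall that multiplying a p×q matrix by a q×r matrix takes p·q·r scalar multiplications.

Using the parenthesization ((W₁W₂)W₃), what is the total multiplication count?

13284

(W₁W₂): 9×11 by 11×41 → 9×41, cost 9·11·41 = 4059
((W₁W₂)W₃): 9×41 by 41×25 → 9×25, cost 9·41·25 = 9225; cumulative 13284
Total: 13284 scalar multiplications.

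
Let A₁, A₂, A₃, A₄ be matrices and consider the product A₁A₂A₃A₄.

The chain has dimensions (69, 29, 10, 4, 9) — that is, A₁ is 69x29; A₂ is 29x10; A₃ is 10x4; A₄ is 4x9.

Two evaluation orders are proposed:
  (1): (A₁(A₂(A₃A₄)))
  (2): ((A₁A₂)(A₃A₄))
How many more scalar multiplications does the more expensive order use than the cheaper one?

Order (1) = (A₁(A₂(A₃A₄))): (A₃A₄): 10×4 by 4×9 → 10×9, cost 10·4·9 = 360; (A₂(A₃A₄)): 29×10 by 10×9 → 29×9, cost 29·10·9 = 2610; cumulative 2970; (A₁(A₂(A₃A₄))): 69×29 by 29×9 → 69×9, cost 69·29·9 = 18009; cumulative 20979. Total 20979.
Order (2) = ((A₁A₂)(A₃A₄)): (A₁A₂): 69×29 by 29×10 → 69×10, cost 69·29·10 = 20010; (A₃A₄): 10×4 by 4×9 → 10×9, cost 10·4·9 = 360; ((A₁A₂)(A₃A₄)): 69×10 by 10×9 → 69×9, cost 69·10·9 = 6210; cumulative 26580. Total 26580.
Difference: |20979 − 26580| = 5601.

5601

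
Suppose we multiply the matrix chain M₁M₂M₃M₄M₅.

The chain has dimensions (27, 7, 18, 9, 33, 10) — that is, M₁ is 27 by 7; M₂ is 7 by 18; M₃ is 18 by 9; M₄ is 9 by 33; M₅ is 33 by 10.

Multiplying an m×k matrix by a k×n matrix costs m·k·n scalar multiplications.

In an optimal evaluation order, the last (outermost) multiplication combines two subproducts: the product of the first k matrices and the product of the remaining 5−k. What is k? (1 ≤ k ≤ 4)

1

Adjacent pairs: M₁M₂ = 27·7·18 = 3402; M₂M₃ = 7·18·9 = 1134; M₃M₄ = 18·9·33 = 5346; M₄M₅ = 9·33·10 = 2970.
Length 3: M₁..M₃: k=1: 0+1134+27·7·9=2835; k=2: 3402+0+27·18·9=7776 → min 2835 | M₂..M₄: k=2: 0+5346+7·18·33=9504; k=3: 1134+0+7·9·33=3213 → min 3213 | M₃..M₅: k=3: 0+2970+18·9·10=4590; k=4: 5346+0+18·33·10=11286 → min 4590.
Length 4: M₁..M₄: k=1: 0+3213+27·7·33=9450; k=2: 3402+5346+27·18·33=24786; k=3: 2835+0+27·9·33=10854 → min 9450 | M₂..M₅: k=2: 0+4590+7·18·10=5850; k=3: 1134+2970+7·9·10=4734; k=4: 3213+0+7·33·10=5523 → min 4734.
Top-level splits: k=1: (M₁..M₁)·(M₂..M₅) → 0+4734+27·7·10 = 6624; k=2: (M₁..M₂)·(M₃..M₅) → 3402+4590+27·18·10 = 12852; k=3: (M₁..M₃)·(M₄..M₅) → 2835+2970+27·9·10 = 8235; k=4: (M₁..M₄)·(M₅..M₅) → 9450+0+27·33·10 = 18360.
Best split is after M₁, i.e. k = 1.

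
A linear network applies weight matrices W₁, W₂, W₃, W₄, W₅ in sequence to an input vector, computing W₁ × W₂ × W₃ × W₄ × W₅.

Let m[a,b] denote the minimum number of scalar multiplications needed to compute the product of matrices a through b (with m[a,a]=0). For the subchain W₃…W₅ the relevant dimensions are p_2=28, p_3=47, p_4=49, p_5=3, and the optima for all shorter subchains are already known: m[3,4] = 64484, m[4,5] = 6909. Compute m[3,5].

10857

m[3,5] = min over k∈[3,4] of m[3,k]+m[k+1,5]+p_{2}·p_k·p_{5}.
k=3: 0 + 6909 + 28·47·3 = 10857; k=4: 64484 + 0 + 28·49·3 = 68600.
Minimum: 10857 at k=3.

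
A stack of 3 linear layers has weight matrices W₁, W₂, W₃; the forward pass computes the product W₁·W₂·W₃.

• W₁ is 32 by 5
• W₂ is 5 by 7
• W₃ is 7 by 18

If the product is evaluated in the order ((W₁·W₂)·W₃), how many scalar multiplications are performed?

5152

(W₁·W₂): 32×5 by 5×7 → 32×7, cost 32·5·7 = 1120
((W₁·W₂)·W₃): 32×7 by 7×18 → 32×18, cost 32·7·18 = 4032; cumulative 5152
Total: 5152 scalar multiplications.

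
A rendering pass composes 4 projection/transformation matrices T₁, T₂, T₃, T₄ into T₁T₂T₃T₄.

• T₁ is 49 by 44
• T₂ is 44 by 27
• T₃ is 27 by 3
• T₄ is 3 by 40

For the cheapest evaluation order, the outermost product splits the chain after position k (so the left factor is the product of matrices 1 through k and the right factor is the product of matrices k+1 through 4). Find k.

Adjacent pairs: T₁T₂ = 49·44·27 = 58212; T₂T₃ = 44·27·3 = 3564; T₃T₄ = 27·3·40 = 3240.
Length 3: T₁..T₃: k=1: 0+3564+49·44·3=10032; k=2: 58212+0+49·27·3=62181 → min 10032 | T₂..T₄: k=2: 0+3240+44·27·40=50760; k=3: 3564+0+44·3·40=8844 → min 8844.
Top-level splits: k=1: (T₁..T₁)·(T₂..T₄) → 0+8844+49·44·40 = 95084; k=2: (T₁..T₂)·(T₃..T₄) → 58212+3240+49·27·40 = 114372; k=3: (T₁..T₃)·(T₄..T₄) → 10032+0+49·3·40 = 15912.
Best split is after T₃, i.e. k = 3.

3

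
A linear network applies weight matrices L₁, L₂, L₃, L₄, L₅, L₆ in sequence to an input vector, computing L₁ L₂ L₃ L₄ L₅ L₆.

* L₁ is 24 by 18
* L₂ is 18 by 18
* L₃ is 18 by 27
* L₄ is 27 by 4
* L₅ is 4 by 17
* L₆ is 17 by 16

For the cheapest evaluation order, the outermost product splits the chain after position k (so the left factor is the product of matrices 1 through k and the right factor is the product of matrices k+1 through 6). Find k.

4

Adjacent pairs: L₁L₂ = 24·18·18 = 7776; L₂L₃ = 18·18·27 = 8748; L₃L₄ = 18·27·4 = 1944; L₄L₅ = 27·4·17 = 1836; L₅L₆ = 4·17·16 = 1088.
Length 3: L₁..L₃: k=1: 0+8748+24·18·27=20412; k=2: 7776+0+24·18·27=19440 → min 19440 | L₂..L₄: k=2: 0+1944+18·18·4=3240; k=3: 8748+0+18·27·4=10692 → min 3240 | L₃..L₅: k=3: 0+1836+18·27·17=10098; k=4: 1944+0+18·4·17=3168 → min 3168 | L₄..L₆: k=4: 0+1088+27·4·16=2816; k=5: 1836+0+27·17·16=9180 → min 2816.
Length 4: L₁..L₄: k=1: 0+3240+24·18·4=4968; k=2: 7776+1944+24·18·4=11448; k=3: 19440+0+24·27·4=22032 → min 4968 | L₂..L₅: k=2: 0+3168+18·18·17=8676; k=3: 8748+1836+18·27·17=18846; k=4: 3240+0+18·4·17=4464 → min 4464 | L₃..L₆: k=3: 0+2816+18·27·16=10592; k=4: 1944+1088+18·4·16=4184; k=5: 3168+0+18·17·16=8064 → min 4184.
Length 5: L₁..L₅: k=1: 0+4464+24·18·17=11808; k=2: 7776+3168+24·18·17=18288; k=3: 19440+1836+24·27·17=32292; k=4: 4968+0+24·4·17=6600 → min 6600 | L₂..L₆: k=2: 0+4184+18·18·16=9368; k=3: 8748+2816+18·27·16=19340; k=4: 3240+1088+18·4·16=5480; k=5: 4464+0+18·17·16=9360 → min 5480.
Top-level splits: k=1: (L₁..L₁)·(L₂..L₆) → 0+5480+24·18·16 = 12392; k=2: (L₁..L₂)·(L₃..L₆) → 7776+4184+24·18·16 = 18872; k=3: (L₁..L₃)·(L₄..L₆) → 19440+2816+24·27·16 = 32624; k=4: (L₁..L₄)·(L₅..L₆) → 4968+1088+24·4·16 = 7592; k=5: (L₁..L₅)·(L₆..L₆) → 6600+0+24·17·16 = 13128.
Best split is after L₄, i.e. k = 4.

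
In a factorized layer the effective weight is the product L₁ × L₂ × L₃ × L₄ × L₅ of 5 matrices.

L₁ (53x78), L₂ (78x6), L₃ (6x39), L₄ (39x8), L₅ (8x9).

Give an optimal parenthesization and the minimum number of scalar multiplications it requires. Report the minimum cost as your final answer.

Adjacent pairs: L₁L₂ = 53·78·6 = 24804; L₂L₃ = 78·6·39 = 18252; L₃L₄ = 6·39·8 = 1872; L₄L₅ = 39·8·9 = 2808.
Length 3: L₁..L₃: k=1: 0+18252+53·78·39=179478; k=2: 24804+0+53·6·39=37206 → min 37206 | L₂..L₄: k=2: 0+1872+78·6·8=5616; k=3: 18252+0+78·39·8=42588 → min 5616 | L₃..L₅: k=3: 0+2808+6·39·9=4914; k=4: 1872+0+6·8·9=2304 → min 2304.
Length 4: L₁..L₄: k=1: 0+5616+53·78·8=38688; k=2: 24804+1872+53·6·8=29220; k=3: 37206+0+53·39·8=53742 → min 29220 | L₂..L₅: k=2: 0+2304+78·6·9=6516; k=3: 18252+2808+78·39·9=48438; k=4: 5616+0+78·8·9=11232 → min 6516.
Length 5: L₁..L₅: k=1: 0+6516+53·78·9=43722; k=2: 24804+2304+53·6·9=29970; k=3: 37206+2808+53·39·9=58617; k=4: 29220+0+53·8·9=33036 → min 29970.
Optimal parenthesization: ((L₁ × L₂) × ((L₃ × L₄) × L₅)) with cost 29970.

29970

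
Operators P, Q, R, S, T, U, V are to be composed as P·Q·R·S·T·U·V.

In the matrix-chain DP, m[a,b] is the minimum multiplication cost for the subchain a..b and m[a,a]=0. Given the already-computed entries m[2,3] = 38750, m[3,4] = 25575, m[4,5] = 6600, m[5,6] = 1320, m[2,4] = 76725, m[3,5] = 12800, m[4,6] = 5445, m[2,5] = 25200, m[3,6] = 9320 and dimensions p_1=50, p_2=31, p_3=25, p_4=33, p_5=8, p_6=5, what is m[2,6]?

17070

m[2,6] = min over k∈[2,5] of m[2,k]+m[k+1,6]+p_{1}·p_k·p_{6}.
k=2: 0 + 9320 + 50·31·5 = 17070; k=3: 38750 + 5445 + 50·25·5 = 50445; k=4: 76725 + 1320 + 50·33·5 = 86295; k=5: 25200 + 0 + 50·8·5 = 27200.
Minimum: 17070 at k=2.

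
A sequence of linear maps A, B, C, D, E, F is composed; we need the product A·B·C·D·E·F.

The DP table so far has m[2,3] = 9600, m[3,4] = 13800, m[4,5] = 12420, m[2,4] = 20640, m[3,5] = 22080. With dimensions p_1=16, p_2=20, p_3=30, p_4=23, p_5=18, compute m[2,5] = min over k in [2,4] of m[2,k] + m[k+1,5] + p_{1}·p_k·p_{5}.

m[2,5] = min over k∈[2,4] of m[2,k]+m[k+1,5]+p_{1}·p_k·p_{5}.
k=2: 0 + 22080 + 16·20·18 = 27840; k=3: 9600 + 12420 + 16·30·18 = 30660; k=4: 20640 + 0 + 16·23·18 = 27264.
Minimum: 27264 at k=4.

27264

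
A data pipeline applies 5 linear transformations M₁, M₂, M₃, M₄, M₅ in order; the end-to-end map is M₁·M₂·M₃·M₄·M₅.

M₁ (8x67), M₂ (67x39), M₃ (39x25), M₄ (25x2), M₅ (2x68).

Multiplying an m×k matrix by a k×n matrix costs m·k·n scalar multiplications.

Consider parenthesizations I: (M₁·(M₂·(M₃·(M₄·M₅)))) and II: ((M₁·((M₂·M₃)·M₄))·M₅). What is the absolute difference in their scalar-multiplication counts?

212997

Order I = (M₁·(M₂·(M₃·(M₄·M₅)))): (M₄·M₅): 25×2 by 2×68 → 25×68, cost 25·2·68 = 3400; (M₃·(M₄·M₅)): 39×25 by 25×68 → 39×68, cost 39·25·68 = 66300; cumulative 69700; (M₂·(M₃·(M₄·M₅))): 67×39 by 39×68 → 67×68, cost 67·39·68 = 177684; cumulative 247384; (M₁·(M₂·(M₃·(M₄·M₅)))): 8×67 by 67×68 → 8×68, cost 8·67·68 = 36448; cumulative 283832. Total 283832.
Order II = ((M₁·((M₂·M₃)·M₄))·M₅): (M₂·M₃): 67×39 by 39×25 → 67×25, cost 67·39·25 = 65325; ((M₂·M₃)·M₄): 67×25 by 25×2 → 67×2, cost 67·25·2 = 3350; cumulative 68675; (M₁·((M₂·M₃)·M₄)): 8×67 by 67×2 → 8×2, cost 8·67·2 = 1072; cumulative 69747; ((M₁·((M₂·M₃)·M₄))·M₅): 8×2 by 2×68 → 8×68, cost 8·2·68 = 1088; cumulative 70835. Total 70835.
Difference: |283832 − 70835| = 212997.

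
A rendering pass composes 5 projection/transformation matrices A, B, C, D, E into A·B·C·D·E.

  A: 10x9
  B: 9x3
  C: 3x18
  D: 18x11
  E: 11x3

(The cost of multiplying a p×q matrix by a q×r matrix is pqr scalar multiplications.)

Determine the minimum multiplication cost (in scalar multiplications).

Adjacent pairs: AB = 10·9·3 = 270; BC = 9·3·18 = 486; CD = 3·18·11 = 594; DE = 18·11·3 = 594.
Length 3: A..C: k=1: 0+486+10·9·18=2106; k=2: 270+0+10·3·18=810 → min 810 | B..D: k=2: 0+594+9·3·11=891; k=3: 486+0+9·18·11=2268 → min 891 | C..E: k=3: 0+594+3·18·3=756; k=4: 594+0+3·11·3=693 → min 693.
Length 4: A..D: k=1: 0+891+10·9·11=1881; k=2: 270+594+10·3·11=1194; k=3: 810+0+10·18·11=2790 → min 1194 | B..E: k=2: 0+693+9·3·3=774; k=3: 486+594+9·18·3=1566; k=4: 891+0+9·11·3=1188 → min 774.
Length 5: A..E: k=1: 0+774+10·9·3=1044; k=2: 270+693+10·3·3=1053; k=3: 810+594+10·18·3=1944; k=4: 1194+0+10·11·3=1524 → min 1044.
Optimal order: (A·(B·((C·D)·E))) with cost 1044.

1044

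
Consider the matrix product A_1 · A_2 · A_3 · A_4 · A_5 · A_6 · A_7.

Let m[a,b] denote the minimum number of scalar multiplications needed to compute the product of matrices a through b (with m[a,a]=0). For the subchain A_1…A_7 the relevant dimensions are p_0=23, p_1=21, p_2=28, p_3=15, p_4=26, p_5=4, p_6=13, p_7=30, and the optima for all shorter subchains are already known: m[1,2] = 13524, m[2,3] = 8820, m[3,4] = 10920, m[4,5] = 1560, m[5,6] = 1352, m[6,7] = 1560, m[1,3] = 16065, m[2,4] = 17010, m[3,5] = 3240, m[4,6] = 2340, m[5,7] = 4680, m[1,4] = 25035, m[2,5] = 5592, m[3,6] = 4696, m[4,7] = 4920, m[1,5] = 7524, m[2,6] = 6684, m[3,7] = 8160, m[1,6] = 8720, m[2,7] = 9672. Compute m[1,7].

11844

m[1,7] = min over k∈[1,6] of m[1,k]+m[k+1,7]+p_{0}·p_k·p_{7}.
k=1: 0 + 9672 + 23·21·30 = 24162; k=2: 13524 + 8160 + 23·28·30 = 41004; k=3: 16065 + 4920 + 23·15·30 = 31335; k=4: 25035 + 4680 + 23·26·30 = 47655; k=5: 7524 + 1560 + 23·4·30 = 11844; k=6: 8720 + 0 + 23·13·30 = 17690.
Minimum: 11844 at k=5.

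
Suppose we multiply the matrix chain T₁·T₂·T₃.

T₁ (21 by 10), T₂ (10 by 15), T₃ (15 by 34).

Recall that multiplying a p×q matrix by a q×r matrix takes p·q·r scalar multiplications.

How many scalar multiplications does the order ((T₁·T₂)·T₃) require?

13860

(T₁·T₂): 21×10 by 10×15 → 21×15, cost 21·10·15 = 3150
((T₁·T₂)·T₃): 21×15 by 15×34 → 21×34, cost 21·15·34 = 10710; cumulative 13860
Total: 13860 scalar multiplications.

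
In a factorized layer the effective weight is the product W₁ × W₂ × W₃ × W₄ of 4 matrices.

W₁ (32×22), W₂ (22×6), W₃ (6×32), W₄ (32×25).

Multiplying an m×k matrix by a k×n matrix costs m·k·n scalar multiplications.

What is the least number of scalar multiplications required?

Adjacent pairs: W₁W₂ = 32·22·6 = 4224; W₂W₃ = 22·6·32 = 4224; W₃W₄ = 6·32·25 = 4800.
Length 3: W₁..W₃: k=1: 0+4224+32·22·32=26752; k=2: 4224+0+32·6·32=10368 → min 10368 | W₂..W₄: k=2: 0+4800+22·6·25=8100; k=3: 4224+0+22·32·25=21824 → min 8100.
Length 4: W₁..W₄: k=1: 0+8100+32·22·25=25700; k=2: 4224+4800+32·6·25=13824; k=3: 10368+0+32·32·25=35968 → min 13824.
Optimal order: ((W₁ × W₂) × (W₃ × W₄)) with cost 13824.

13824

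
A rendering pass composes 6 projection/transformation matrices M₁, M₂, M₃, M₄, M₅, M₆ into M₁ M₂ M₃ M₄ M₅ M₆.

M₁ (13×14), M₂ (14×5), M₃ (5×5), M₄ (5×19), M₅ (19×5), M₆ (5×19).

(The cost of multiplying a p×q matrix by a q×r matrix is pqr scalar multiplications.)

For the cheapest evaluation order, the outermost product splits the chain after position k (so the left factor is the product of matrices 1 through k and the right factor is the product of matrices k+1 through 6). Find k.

Adjacent pairs: M₁M₂ = 13·14·5 = 910; M₂M₃ = 14·5·5 = 350; M₃M₄ = 5·5·19 = 475; M₄M₅ = 5·19·5 = 475; M₅M₆ = 19·5·19 = 1805.
Length 3: M₁..M₃: k=1: 0+350+13·14·5=1260; k=2: 910+0+13·5·5=1235 → min 1235 | M₂..M₄: k=2: 0+475+14·5·19=1805; k=3: 350+0+14·5·19=1680 → min 1680 | M₃..M₅: k=3: 0+475+5·5·5=600; k=4: 475+0+5·19·5=950 → min 600 | M₄..M₆: k=4: 0+1805+5·19·19=3610; k=5: 475+0+5·5·19=950 → min 950.
Length 4: M₁..M₄: k=1: 0+1680+13·14·19=5138; k=2: 910+475+13·5·19=2620; k=3: 1235+0+13·5·19=2470 → min 2470 | M₂..M₅: k=2: 0+600+14·5·5=950; k=3: 350+475+14·5·5=1175; k=4: 1680+0+14·19·5=3010 → min 950 | M₃..M₆: k=3: 0+950+5·5·19=1425; k=4: 475+1805+5·19·19=4085; k=5: 600+0+5·5·19=1075 → min 1075.
Length 5: M₁..M₅: k=1: 0+950+13·14·5=1860; k=2: 910+600+13·5·5=1835; k=3: 1235+475+13·5·5=2035; k=4: 2470+0+13·19·5=3705 → min 1835 | M₂..M₆: k=2: 0+1075+14·5·19=2405; k=3: 350+950+14·5·19=2630; k=4: 1680+1805+14·19·19=8539; k=5: 950+0+14·5·19=2280 → min 2280.
Top-level splits: k=1: (M₁..M₁)·(M₂..M₆) → 0+2280+13·14·19 = 5738; k=2: (M₁..M₂)·(M₃..M₆) → 910+1075+13·5·19 = 3220; k=3: (M₁..M₃)·(M₄..M₆) → 1235+950+13·5·19 = 3420; k=4: (M₁..M₄)·(M₅..M₆) → 2470+1805+13·19·19 = 8968; k=5: (M₁..M₅)·(M₆..M₆) → 1835+0+13·5·19 = 3070.
Best split is after M₅, i.e. k = 5.

5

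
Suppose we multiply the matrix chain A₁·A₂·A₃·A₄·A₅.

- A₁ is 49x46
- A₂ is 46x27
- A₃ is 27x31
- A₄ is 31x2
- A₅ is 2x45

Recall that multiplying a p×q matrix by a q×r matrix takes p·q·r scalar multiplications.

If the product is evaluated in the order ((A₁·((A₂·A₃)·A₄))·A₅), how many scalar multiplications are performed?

50272

(A₂·A₃): 46×27 by 27×31 → 46×31, cost 46·27·31 = 38502
((A₂·A₃)·A₄): 46×31 by 31×2 → 46×2, cost 46·31·2 = 2852; cumulative 41354
(A₁·((A₂·A₃)·A₄)): 49×46 by 46×2 → 49×2, cost 49·46·2 = 4508; cumulative 45862
((A₁·((A₂·A₃)·A₄))·A₅): 49×2 by 2×45 → 49×45, cost 49·2·45 = 4410; cumulative 50272
Total: 50272 scalar multiplications.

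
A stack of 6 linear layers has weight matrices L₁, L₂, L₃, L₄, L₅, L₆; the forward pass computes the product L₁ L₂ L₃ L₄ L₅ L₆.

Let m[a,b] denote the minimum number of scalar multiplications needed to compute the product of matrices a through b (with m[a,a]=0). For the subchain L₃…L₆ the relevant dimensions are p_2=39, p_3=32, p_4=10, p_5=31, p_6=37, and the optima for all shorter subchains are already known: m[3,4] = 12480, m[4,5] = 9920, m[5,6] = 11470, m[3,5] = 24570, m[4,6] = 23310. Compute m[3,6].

m[3,6] = min over k∈[3,5] of m[3,k]+m[k+1,6]+p_{2}·p_k·p_{6}.
k=3: 0 + 23310 + 39·32·37 = 69486; k=4: 12480 + 11470 + 39·10·37 = 38380; k=5: 24570 + 0 + 39·31·37 = 69303.
Minimum: 38380 at k=4.

38380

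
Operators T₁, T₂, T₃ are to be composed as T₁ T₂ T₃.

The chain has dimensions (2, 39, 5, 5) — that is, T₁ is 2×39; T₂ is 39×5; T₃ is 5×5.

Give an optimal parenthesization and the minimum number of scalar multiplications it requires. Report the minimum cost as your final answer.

440

(T₁ (T₂ T₃)): cost 1365.
((T₁ T₂) T₃): cost 440.
Optimal: ((T₁ T₂) T₃) with cost 440.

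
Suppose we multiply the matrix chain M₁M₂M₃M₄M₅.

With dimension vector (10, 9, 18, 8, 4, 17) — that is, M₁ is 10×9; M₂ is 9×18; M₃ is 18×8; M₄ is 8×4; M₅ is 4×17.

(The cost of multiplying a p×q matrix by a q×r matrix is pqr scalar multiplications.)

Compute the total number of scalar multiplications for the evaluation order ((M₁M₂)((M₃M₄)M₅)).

(M₁M₂): 10×9 by 9×18 → 10×18, cost 10·9·18 = 1620
(M₃M₄): 18×8 by 8×4 → 18×4, cost 18·8·4 = 576
((M₃M₄)M₅): 18×4 by 4×17 → 18×17, cost 18·4·17 = 1224; cumulative 1800
((M₁M₂)((M₃M₄)M₅)): 10×18 by 18×17 → 10×17, cost 10·18·17 = 3060; cumulative 6480
Total: 6480 scalar multiplications.

6480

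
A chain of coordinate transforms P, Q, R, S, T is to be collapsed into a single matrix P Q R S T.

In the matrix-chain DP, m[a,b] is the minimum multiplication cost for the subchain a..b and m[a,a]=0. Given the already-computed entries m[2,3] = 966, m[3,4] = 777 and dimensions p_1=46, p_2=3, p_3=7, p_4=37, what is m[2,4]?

5883

m[2,4] = min over k∈[2,3] of m[2,k]+m[k+1,4]+p_{1}·p_k·p_{4}.
k=2: 0 + 777 + 46·3·37 = 5883; k=3: 966 + 0 + 46·7·37 = 12880.
Minimum: 5883 at k=2.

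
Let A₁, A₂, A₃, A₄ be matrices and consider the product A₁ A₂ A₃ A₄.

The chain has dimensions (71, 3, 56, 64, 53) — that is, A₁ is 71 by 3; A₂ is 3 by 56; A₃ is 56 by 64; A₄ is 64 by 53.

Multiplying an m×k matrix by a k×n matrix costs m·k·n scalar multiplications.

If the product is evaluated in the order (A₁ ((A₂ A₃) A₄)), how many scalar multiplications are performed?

32217

(A₂ A₃): 3×56 by 56×64 → 3×64, cost 3·56·64 = 10752
((A₂ A₃) A₄): 3×64 by 64×53 → 3×53, cost 3·64·53 = 10176; cumulative 20928
(A₁ ((A₂ A₃) A₄)): 71×3 by 3×53 → 71×53, cost 71·3·53 = 11289; cumulative 32217
Total: 32217 scalar multiplications.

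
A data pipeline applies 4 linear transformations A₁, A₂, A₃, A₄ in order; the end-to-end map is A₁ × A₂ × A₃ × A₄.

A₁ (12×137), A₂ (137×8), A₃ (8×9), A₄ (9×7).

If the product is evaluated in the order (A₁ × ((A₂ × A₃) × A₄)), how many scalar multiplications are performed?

(A₂ × A₃): 137×8 by 8×9 → 137×9, cost 137·8·9 = 9864
((A₂ × A₃) × A₄): 137×9 by 9×7 → 137×7, cost 137·9·7 = 8631; cumulative 18495
(A₁ × ((A₂ × A₃) × A₄)): 12×137 by 137×7 → 12×7, cost 12·137·7 = 11508; cumulative 30003
Total: 30003 scalar multiplications.

30003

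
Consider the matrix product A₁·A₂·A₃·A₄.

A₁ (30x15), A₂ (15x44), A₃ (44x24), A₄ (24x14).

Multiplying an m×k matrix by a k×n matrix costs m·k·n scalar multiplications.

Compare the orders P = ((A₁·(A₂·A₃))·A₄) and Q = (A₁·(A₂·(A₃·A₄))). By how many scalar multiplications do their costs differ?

Order P = ((A₁·(A₂·A₃))·A₄): (A₂·A₃): 15×44 by 44×24 → 15×24, cost 15·44·24 = 15840; (A₁·(A₂·A₃)): 30×15 by 15×24 → 30×24, cost 30·15·24 = 10800; cumulative 26640; ((A₁·(A₂·A₃))·A₄): 30×24 by 24×14 → 30×14, cost 30·24·14 = 10080; cumulative 36720. Total 36720.
Order Q = (A₁·(A₂·(A₃·A₄))): (A₃·A₄): 44×24 by 24×14 → 44×14, cost 44·24·14 = 14784; (A₂·(A₃·A₄)): 15×44 by 44×14 → 15×14, cost 15·44·14 = 9240; cumulative 24024; (A₁·(A₂·(A₃·A₄))): 30×15 by 15×14 → 30×14, cost 30·15·14 = 6300; cumulative 30324. Total 30324.
Difference: |36720 − 30324| = 6396.

6396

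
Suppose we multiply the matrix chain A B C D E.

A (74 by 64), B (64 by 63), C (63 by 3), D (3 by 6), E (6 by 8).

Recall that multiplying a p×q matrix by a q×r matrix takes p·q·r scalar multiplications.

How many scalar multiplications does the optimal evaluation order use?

Adjacent pairs: AB = 74·64·63 = 298368; BC = 64·63·3 = 12096; CD = 63·3·6 = 1134; DE = 3·6·8 = 144.
Length 3: A..C: k=1: 0+12096+74·64·3=26304; k=2: 298368+0+74·63·3=312354 → min 26304 | B..D: k=2: 0+1134+64·63·6=25326; k=3: 12096+0+64·3·6=13248 → min 13248 | C..E: k=3: 0+144+63·3·8=1656; k=4: 1134+0+63·6·8=4158 → min 1656.
Length 4: A..D: k=1: 0+13248+74·64·6=41664; k=2: 298368+1134+74·63·6=327474; k=3: 26304+0+74·3·6=27636 → min 27636 | B..E: k=2: 0+1656+64·63·8=33912; k=3: 12096+144+64·3·8=13776; k=4: 13248+0+64·6·8=16320 → min 13776.
Length 5: A..E: k=1: 0+13776+74·64·8=51664; k=2: 298368+1656+74·63·8=337320; k=3: 26304+144+74·3·8=28224; k=4: 27636+0+74·6·8=31188 → min 28224.
Optimal order: ((A (B C)) (D E)) with cost 28224.

28224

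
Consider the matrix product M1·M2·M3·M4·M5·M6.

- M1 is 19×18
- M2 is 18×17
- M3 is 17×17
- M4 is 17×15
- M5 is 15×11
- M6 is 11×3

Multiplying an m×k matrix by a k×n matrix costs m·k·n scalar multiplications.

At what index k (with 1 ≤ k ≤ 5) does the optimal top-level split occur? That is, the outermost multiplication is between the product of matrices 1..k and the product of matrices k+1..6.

Adjacent pairs: M1M2 = 19·18·17 = 5814; M2M3 = 18·17·17 = 5202; M3M4 = 17·17·15 = 4335; M4M5 = 17·15·11 = 2805; M5M6 = 15·11·3 = 495.
Length 3: M1..M3: k=1: 0+5202+19·18·17=11016; k=2: 5814+0+19·17·17=11305 → min 11016 | M2..M4: k=2: 0+4335+18·17·15=8925; k=3: 5202+0+18·17·15=9792 → min 8925 | M3..M5: k=3: 0+2805+17·17·11=5984; k=4: 4335+0+17·15·11=7140 → min 5984 | M4..M6: k=4: 0+495+17·15·3=1260; k=5: 2805+0+17·11·3=3366 → min 1260.
Length 4: M1..M4: k=1: 0+8925+19·18·15=14055; k=2: 5814+4335+19·17·15=14994; k=3: 11016+0+19·17·15=15861 → min 14055 | M2..M5: k=2: 0+5984+18·17·11=9350; k=3: 5202+2805+18·17·11=11373; k=4: 8925+0+18·15·11=11895 → min 9350 | M3..M6: k=3: 0+1260+17·17·3=2127; k=4: 4335+495+17·15·3=5595; k=5: 5984+0+17·11·3=6545 → min 2127.
Length 5: M1..M5: k=1: 0+9350+19·18·11=13112; k=2: 5814+5984+19·17·11=15351; k=3: 11016+2805+19·17·11=17374; k=4: 14055+0+19·15·11=17190 → min 13112 | M2..M6: k=2: 0+2127+18·17·3=3045; k=3: 5202+1260+18·17·3=7380; k=4: 8925+495+18·15·3=10230; k=5: 9350+0+18·11·3=9944 → min 3045.
Top-level splits: k=1: (M1..M1)·(M2..M6) → 0+3045+19·18·3 = 4071; k=2: (M1..M2)·(M3..M6) → 5814+2127+19·17·3 = 8910; k=3: (M1..M3)·(M4..M6) → 11016+1260+19·17·3 = 13245; k=4: (M1..M4)·(M5..M6) → 14055+495+19·15·3 = 15405; k=5: (M1..M5)·(M6..M6) → 13112+0+19·11·3 = 13739.
Best split is after M1, i.e. k = 1.

1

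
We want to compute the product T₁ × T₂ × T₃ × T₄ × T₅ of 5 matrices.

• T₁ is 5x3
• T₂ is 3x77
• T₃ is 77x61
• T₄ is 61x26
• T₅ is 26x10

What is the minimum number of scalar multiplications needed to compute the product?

Adjacent pairs: T₁T₂ = 5·3·77 = 1155; T₂T₃ = 3·77·61 = 14091; T₃T₄ = 77·61·26 = 122122; T₄T₅ = 61·26·10 = 15860.
Length 3: T₁..T₃: k=1: 0+14091+5·3·61=15006; k=2: 1155+0+5·77·61=24640 → min 15006 | T₂..T₄: k=2: 0+122122+3·77·26=128128; k=3: 14091+0+3·61·26=18849 → min 18849 | T₃..T₅: k=3: 0+15860+77·61·10=62830; k=4: 122122+0+77·26·10=142142 → min 62830.
Length 4: T₁..T₄: k=1: 0+18849+5·3·26=19239; k=2: 1155+122122+5·77·26=133287; k=3: 15006+0+5·61·26=22936 → min 19239 | T₂..T₅: k=2: 0+62830+3·77·10=65140; k=3: 14091+15860+3·61·10=31781; k=4: 18849+0+3·26·10=19629 → min 19629.
Length 5: T₁..T₅: k=1: 0+19629+5·3·10=19779; k=2: 1155+62830+5·77·10=67835; k=3: 15006+15860+5·61·10=33916; k=4: 19239+0+5·26·10=20539 → min 19779.
Optimal order: (T₁ × (((T₂ × T₃) × T₄) × T₅)) with cost 19779.

19779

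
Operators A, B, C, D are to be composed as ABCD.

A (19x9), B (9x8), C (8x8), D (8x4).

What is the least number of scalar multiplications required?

Adjacent pairs: AB = 19·9·8 = 1368; BC = 9·8·8 = 576; CD = 8·8·4 = 256.
Length 3: A..C: k=1: 0+576+19·9·8=1944; k=2: 1368+0+19·8·8=2584 → min 1944 | B..D: k=2: 0+256+9·8·4=544; k=3: 576+0+9·8·4=864 → min 544.
Length 4: A..D: k=1: 0+544+19·9·4=1228; k=2: 1368+256+19·8·4=2232; k=3: 1944+0+19·8·4=2552 → min 1228.
Optimal order: (A(B(CD))) with cost 1228.

1228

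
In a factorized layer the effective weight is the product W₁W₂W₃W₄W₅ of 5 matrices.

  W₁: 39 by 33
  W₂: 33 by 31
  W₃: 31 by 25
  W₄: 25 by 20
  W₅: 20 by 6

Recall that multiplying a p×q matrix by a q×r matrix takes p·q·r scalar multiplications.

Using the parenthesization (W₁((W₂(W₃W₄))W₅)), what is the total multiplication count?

47642

(W₃W₄): 31×25 by 25×20 → 31×20, cost 31·25·20 = 15500
(W₂(W₃W₄)): 33×31 by 31×20 → 33×20, cost 33·31·20 = 20460; cumulative 35960
((W₂(W₃W₄))W₅): 33×20 by 20×6 → 33×6, cost 33·20·6 = 3960; cumulative 39920
(W₁((W₂(W₃W₄))W₅)): 39×33 by 33×6 → 39×6, cost 39·33·6 = 7722; cumulative 47642
Total: 47642 scalar multiplications.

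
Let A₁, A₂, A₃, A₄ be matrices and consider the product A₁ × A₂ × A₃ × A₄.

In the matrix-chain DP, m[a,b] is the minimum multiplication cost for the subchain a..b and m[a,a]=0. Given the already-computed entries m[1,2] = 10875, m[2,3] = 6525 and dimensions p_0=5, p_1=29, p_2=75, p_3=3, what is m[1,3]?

m[1,3] = min over k∈[1,2] of m[1,k]+m[k+1,3]+p_{0}·p_k·p_{3}.
k=1: 0 + 6525 + 5·29·3 = 6960; k=2: 10875 + 0 + 5·75·3 = 12000.
Minimum: 6960 at k=1.

6960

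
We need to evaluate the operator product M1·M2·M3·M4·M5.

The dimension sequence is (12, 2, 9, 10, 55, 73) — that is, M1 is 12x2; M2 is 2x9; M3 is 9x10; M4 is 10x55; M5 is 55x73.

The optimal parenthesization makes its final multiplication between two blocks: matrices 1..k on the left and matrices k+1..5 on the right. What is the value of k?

1

Adjacent pairs: M1M2 = 12·2·9 = 216; M2M3 = 2·9·10 = 180; M3M4 = 9·10·55 = 4950; M4M5 = 10·55·73 = 40150.
Length 3: M1..M3: k=1: 0+180+12·2·10=420; k=2: 216+0+12·9·10=1296 → min 420 | M2..M4: k=2: 0+4950+2·9·55=5940; k=3: 180+0+2·10·55=1280 → min 1280 | M3..M5: k=3: 0+40150+9·10·73=46720; k=4: 4950+0+9·55·73=41085 → min 41085.
Length 4: M1..M4: k=1: 0+1280+12·2·55=2600; k=2: 216+4950+12·9·55=11106; k=3: 420+0+12·10·55=7020 → min 2600 | M2..M5: k=2: 0+41085+2·9·73=42399; k=3: 180+40150+2·10·73=41790; k=4: 1280+0+2·55·73=9310 → min 9310.
Top-level splits: k=1: (M1..M1)·(M2..M5) → 0+9310+12·2·73 = 11062; k=2: (M1..M2)·(M3..M5) → 216+41085+12·9·73 = 49185; k=3: (M1..M3)·(M4..M5) → 420+40150+12·10·73 = 49330; k=4: (M1..M4)·(M5..M5) → 2600+0+12·55·73 = 50780.
Best split is after M1, i.e. k = 1.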